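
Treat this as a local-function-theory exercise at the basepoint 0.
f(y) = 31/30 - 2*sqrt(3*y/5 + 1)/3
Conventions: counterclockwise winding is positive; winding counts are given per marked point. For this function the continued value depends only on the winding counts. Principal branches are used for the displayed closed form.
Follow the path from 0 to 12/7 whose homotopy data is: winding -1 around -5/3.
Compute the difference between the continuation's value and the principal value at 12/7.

The rational part is single-valued and drops out of the difference; each branch term changes only by its own monodromy.
(-2/3)*sqrt(1 - y/(-5/3)): winding -1 is odd, the square root flips sign, contributing -2*(-2/3)*sqrt(1 - (12/7)/(-5/3)) = -2*(-2/3)*sqrt(71/35) = (4/105)*sqrt(2485).
Summing the contributions at y = 12/7 gives (4/105)*sqrt(2485).

Continued minus principal equals (4/105)*sqrt(2485).


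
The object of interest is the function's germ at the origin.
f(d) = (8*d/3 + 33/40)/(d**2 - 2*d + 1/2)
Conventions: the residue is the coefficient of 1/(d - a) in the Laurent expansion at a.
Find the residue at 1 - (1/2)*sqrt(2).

The factor d**2 - 2*d + 1/2 splits as (d - a)(d - a') with a = 1 - (1/2)*sqrt(2), a' = 1 + (1/2)*sqrt(2). At the order-1 pole a set g(d) = (d - a)*f(d) = [8*d/3 + 33/40] / (d - a').
Simple pole: residue = g(a) at a = 1 - (1/2)*sqrt(2), which is 4/3 - (419/240)*sqrt(2).

The residue is 4/3 - (419/240)*sqrt(2).


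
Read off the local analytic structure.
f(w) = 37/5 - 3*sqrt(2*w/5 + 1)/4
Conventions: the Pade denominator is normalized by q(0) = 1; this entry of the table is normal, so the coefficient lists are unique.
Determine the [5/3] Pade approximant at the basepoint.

The Pade approximant has numerator coefficients [133/20, 3471/800, 1623/2000, 147/4000, -3/8000, 3/800000]; denominator coefficients [1, 27/40, 27/200, 3/400].

Taylor coefficients needed (expand at 0): a_0 = 133/20, a_1 = -3/20, a_2 = 3/200, a_3 = -3/1000, a_4 = 3/4000, a_5 = -21/100000, a_6 = 63/1000000, a_7 = -99/5000000, a_8 = 1287/200000000.
Write the denominator as Q(w) = 1 + q1*w + q2*w^2 + q3*w^3. Requiring Q*f - P = O(w^9) with deg P <= 5 kills the coefficients of w^6..w^8 in Q*f:
  w^6: a_6 + q1*a_5 + q2*a_4 + q3*a_3 = 0, i.e. 63/1000000 + (-21/100000)*q1 + (3/4000)*q2 + (-3/1000)*q3 = 0.
  w^7: a_7 + q1*a_6 + q2*a_5 + q3*a_4 = 0, i.e. -99/5000000 + (63/1000000)*q1 + (-21/100000)*q2 + (3/4000)*q3 = 0.
  w^8: a_8 + q1*a_7 + q2*a_6 + q3*a_5 = 0, i.e. 1287/200000000 + (-99/5000000)*q1 + (63/1000000)*q2 + (-21/100000)*q3 = 0.
Solving this linear system: q1 = 27/40, q2 = 27/200, q3 = 3/400.
The numerator is Q*f truncated at degree 5: P0 = a_0 = 133/20; P1 = a_1 + q1*a_0 = 3471/800; P2 = a_2 + q1*a_1 + q2*a_0 = 1623/2000; P3 = a_3 + q1*a_2 + q2*a_1 + q3*a_0 = 147/4000; P4 = a_4 + q1*a_3 + q2*a_2 + q3*a_1 = -3/8000; P5 = a_5 + q1*a_4 + q2*a_3 + q3*a_2 = 3/800000.


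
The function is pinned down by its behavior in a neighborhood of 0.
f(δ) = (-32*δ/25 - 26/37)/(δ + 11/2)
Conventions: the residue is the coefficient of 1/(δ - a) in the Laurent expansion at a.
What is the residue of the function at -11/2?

The residue is 5862/925.

At the order-1 pole -11/2 set g(δ) = (δ - (-11/2))*f(δ) = -32*δ/25 - 26/37.
Simple pole: residue = g(a) at a = -11/2, which is 5862/925.


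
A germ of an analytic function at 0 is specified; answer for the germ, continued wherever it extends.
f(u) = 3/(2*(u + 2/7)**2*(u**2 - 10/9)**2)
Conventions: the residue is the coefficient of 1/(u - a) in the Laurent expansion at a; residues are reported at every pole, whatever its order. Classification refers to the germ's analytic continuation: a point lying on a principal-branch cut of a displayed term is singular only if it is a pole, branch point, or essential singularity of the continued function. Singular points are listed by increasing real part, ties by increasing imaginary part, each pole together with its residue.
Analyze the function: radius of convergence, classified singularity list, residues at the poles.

Denominator factor (u + 2/7)^2: pole of order 2 at -2/7, modulus 2/7.
Denominator factor (u**2 - 10/9)^2: discriminant 40/9, real irrational roots (1/3)*sqrt(10) and -(1/3)*sqrt(10); poles of order 2, moduli (1/3)*sqrt(10) and (1/3)*sqrt(10).
The radius of convergence is the smallest modulus among the singular points: 2/7.
The factor u**2 - 10/9 splits as (u - a)(u - a') with a = -(1/3)*sqrt(10), a' = (1/3)*sqrt(10). At the order-2 pole a set g(u) = (u - a)^2*f(u) = [3/(2*(u + 2/7)**2)] / (u - a')^2.
Order-2 pole: residue = g'(a); g'(-(1/3)*sqrt(10)) = 36756909/46788332 + (7366063131/18715332800)*sqrt(10), so the residue is 36756909/46788332 + (7366063131/18715332800)*sqrt(10).
At the order-2 pole -2/7 set g(u) = (u - (-2/7))^2*f(u) = 3/(2*(u**2 - 10/9)**2).
Order-2 pole: residue = g'(a); g'(-2/7) = -36756909/23394166, so the residue is -36756909/23394166.
The factor u**2 - 10/9 splits as (u - a)(u - a') with a = (1/3)*sqrt(10), a' = -(1/3)*sqrt(10). At the order-2 pole a set g(u) = (u - a)^2*f(u) = [3/(2*(u + 2/7)**2)] / (u - a')^2.
Order-2 pole: residue = g'(a); g'((1/3)*sqrt(10)) = 36756909/46788332 - (7366063131/18715332800)*sqrt(10), so the residue is 36756909/46788332 - (7366063131/18715332800)*sqrt(10).
List the singular points by increasing real part (a conjugate pair: the negative imaginary part first).

Radius of convergence at 0: 2/7.
At -(1/3)*sqrt(10): a pole of order 2; residue 36756909/46788332 + (7366063131/18715332800)*sqrt(10).
At -2/7: a pole of order 2; residue -36756909/23394166.
At (1/3)*sqrt(10): a pole of order 2; residue 36756909/46788332 - (7366063131/18715332800)*sqrt(10).


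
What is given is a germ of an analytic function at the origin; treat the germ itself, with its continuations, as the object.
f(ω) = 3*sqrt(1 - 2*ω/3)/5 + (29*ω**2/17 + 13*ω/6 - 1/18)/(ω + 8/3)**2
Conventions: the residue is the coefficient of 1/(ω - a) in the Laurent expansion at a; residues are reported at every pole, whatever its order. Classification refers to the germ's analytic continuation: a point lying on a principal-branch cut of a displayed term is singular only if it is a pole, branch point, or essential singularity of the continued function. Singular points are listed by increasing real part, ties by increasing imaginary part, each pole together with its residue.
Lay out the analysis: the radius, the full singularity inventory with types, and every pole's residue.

Denominator factor (ω + 8/3)^2: pole of order 2 at -8/3, modulus 8/3.
Branch term (3/5)*sqrt(1 - ω/(3/2)): its argument vanishes at ω = 3/2, a square-root branch point, modulus 3/2.
The radius of convergence is the smallest modulus among the singular points: 3/2.
The branch term is analytic at -8/3 and contributes nothing to the residue; only the rational part matters.
At the order-2 pole -8/3 set g(ω) = (ω - (-8/3))^2*(rational part) = 29*ω**2/17 + 13*ω/6 - 1/18.
Order-2 pole: residue = g'(a); g'(-8/3) = -707/102, so the residue is -707/102.
List the singular points by increasing real part (a conjugate pair: the negative imaginary part first).

Radius of convergence at 0: 3/2.
At -8/3: a pole of order 2; residue -707/102.
At 3/2: an algebraic (square-root) branch point.


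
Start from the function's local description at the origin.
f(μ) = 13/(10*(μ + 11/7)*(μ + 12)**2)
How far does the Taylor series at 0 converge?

Denominator factor (μ + 12)^2: pole of order 2 at -12, modulus 12.
Denominator factor (μ + 11/7): pole of order 1 at -11/7, modulus 11/7.
The radius of convergence is the smallest modulus among the singular points: 11/7.

The radius of convergence is 11/7.


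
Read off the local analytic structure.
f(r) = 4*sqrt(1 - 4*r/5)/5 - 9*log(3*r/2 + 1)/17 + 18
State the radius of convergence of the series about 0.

The radius of convergence is 2/3.

Branch term (-9/17)*log(1 - r/(-2/3)): its argument vanishes at r = -2/3, a logarithmic branch point, modulus 2/3.
Branch term (4/5)*sqrt(1 - r/(5/4)): its argument vanishes at r = 5/4, a square-root branch point, modulus 5/4.
The radius of convergence is the smallest modulus among the singular points: 2/3.


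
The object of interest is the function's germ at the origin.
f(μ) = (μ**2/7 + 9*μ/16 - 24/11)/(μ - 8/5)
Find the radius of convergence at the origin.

The radius of convergence is 8/5.

Denominator factor (μ - 8/5): pole of order 1 at 8/5, modulus 8/5.
The radius of convergence is the smallest modulus among the singular points: 8/5.


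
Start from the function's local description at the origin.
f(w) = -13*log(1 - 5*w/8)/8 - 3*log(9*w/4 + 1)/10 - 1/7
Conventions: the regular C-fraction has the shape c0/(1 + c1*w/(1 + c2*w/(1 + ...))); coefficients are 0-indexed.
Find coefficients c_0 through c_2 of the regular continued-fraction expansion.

Taylor coefficients (expand at 0): a_0 = -1/7, a_1 = 109/320, a_2 = 5513/5120.
c0 = a_0 = -1/7. Peel one level at a time: if S = 1 + c*w/S' with S'(0) = 1, then c is the w-coefficient of S and S' = c*w/(S - 1).
S_1 = c0/f = 1 + (763/320)*w + (1353989/102400)*w^2 + ...; c1 = 763/320.
S_2 = c1*w/(S_1 - 1) = 1 + (-193427/34880)*w + ...; c2 = -193427/34880.

The regular C-fraction coefficients are [-1/7, 763/320, -193427/34880].


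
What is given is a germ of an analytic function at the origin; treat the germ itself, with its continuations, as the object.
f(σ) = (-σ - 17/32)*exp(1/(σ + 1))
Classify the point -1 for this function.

The exponent 1/(σ - (-1)) has a pole at -1, so exp(1/(σ - (-1))) takes every nonzero value near it: an essential singularity (not a pole of any order).

The point is an essential singularity.


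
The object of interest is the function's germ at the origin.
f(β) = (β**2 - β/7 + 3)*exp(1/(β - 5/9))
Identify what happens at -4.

There is no denominator, hence no pole anywhere.
The essential point of exp(1/(β - (5/9))) is 5/9, not -4.
So the germ continues analytically to -4.

The point is a regular point.


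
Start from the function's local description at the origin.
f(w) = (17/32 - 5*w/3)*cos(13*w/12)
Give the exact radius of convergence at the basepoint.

The factor cos(13*w/12) is entire and contributes no finite singular point.
The polynomial part has no poles.
No finite singular points: the Taylor series at 0 converges everywhere.

The radius of convergence is infinite.


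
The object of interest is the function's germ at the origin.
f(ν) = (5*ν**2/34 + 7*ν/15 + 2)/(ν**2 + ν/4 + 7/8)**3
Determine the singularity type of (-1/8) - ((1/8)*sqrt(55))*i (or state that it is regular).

The point is a pole of order 3.

The denominator factor ν**2 + ν/4 + 7/8 vanishes at (-1/8) - ((1/8)*sqrt(55))*i and appears to the power 3; the numerator there equals (29663/16320) - ((877/16320)*sqrt(55))*i, nonzero, and no other factor vanishes.
Hence a pole whose order is the multiplicity, 3.


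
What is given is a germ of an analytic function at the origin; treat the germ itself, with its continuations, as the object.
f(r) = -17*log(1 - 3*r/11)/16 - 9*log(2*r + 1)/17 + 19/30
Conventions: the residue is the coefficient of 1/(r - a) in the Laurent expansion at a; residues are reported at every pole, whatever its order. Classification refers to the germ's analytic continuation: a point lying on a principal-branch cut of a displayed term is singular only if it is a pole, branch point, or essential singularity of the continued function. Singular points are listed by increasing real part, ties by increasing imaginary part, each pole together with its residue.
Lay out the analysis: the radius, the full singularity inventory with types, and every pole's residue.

Branch term (-9/17)*log(1 - r/(-1/2)): its argument vanishes at r = -1/2, a logarithmic branch point, modulus 1/2.
Branch term (-17/16)*log(1 - r/(11/3)): its argument vanishes at r = 11/3, a logarithmic branch point, modulus 11/3.
The radius of convergence is the smallest modulus among the singular points: 1/2.
List the singular points by increasing real part (a conjugate pair: the negative imaginary part first).

Radius of convergence at 0: 1/2.
At -1/2: a logarithmic branch point.
At 11/3: a logarithmic branch point.


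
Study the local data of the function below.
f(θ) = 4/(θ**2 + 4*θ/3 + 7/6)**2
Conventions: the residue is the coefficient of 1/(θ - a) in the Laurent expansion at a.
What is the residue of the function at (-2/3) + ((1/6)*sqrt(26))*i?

The factor θ**2 + 4*θ/3 + 7/6 splits as (θ - a)(θ - a') with a = (-2/3) + ((1/6)*sqrt(26))*i, a' = (-2/3) - ((1/6)*sqrt(26))*i. At the order-2 pole a set g(θ) = (θ - a)^2*f(θ) = [4] / (θ - a')^2.
Order-2 pole: residue = g'(a); g'((-2/3) + ((1/6)*sqrt(26))*i) = -((54/169)*sqrt(26))*i, so the residue is -((54/169)*sqrt(26))*i.

The residue is -((54/169)*sqrt(26))*i.


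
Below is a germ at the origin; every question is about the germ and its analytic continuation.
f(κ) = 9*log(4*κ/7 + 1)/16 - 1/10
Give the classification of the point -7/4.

The term (9/16)*log(1 - κ/(-7/4)) has argument 1 - -7/4/(-7/4) = 0 at -7/4: a logarithmic (infinitely-sheeted) branch point; the remaining terms are analytic or single-valued there.

The point is a logarithmic branch point.


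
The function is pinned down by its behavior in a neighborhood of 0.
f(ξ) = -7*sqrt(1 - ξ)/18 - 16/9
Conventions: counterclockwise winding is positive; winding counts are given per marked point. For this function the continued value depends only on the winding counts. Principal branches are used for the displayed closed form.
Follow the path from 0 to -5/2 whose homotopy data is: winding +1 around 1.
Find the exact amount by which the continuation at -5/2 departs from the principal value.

The rational part is single-valued and drops out of the difference; each branch term changes only by its own monodromy.
(-7/18)*sqrt(1 - ξ/(1)): winding +1 is odd, the square root flips sign, contributing -2*(-7/18)*sqrt(1 - (-5/2)/(1)) = -2*(-7/18)*sqrt(7/2) = (7/18)*sqrt(14).
Summing the contributions at ξ = -5/2 gives (7/18)*sqrt(14).

Continued minus principal equals (7/18)*sqrt(14).


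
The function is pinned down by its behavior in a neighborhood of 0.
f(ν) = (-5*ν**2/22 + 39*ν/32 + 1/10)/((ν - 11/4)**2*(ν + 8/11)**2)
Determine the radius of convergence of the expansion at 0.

The radius of convergence is 8/11.

Denominator factor (ν + 8/11)^2: pole of order 2 at -8/11, modulus 8/11.
Denominator factor (ν - 11/4)^2: pole of order 2 at 11/4, modulus 11/4.
The radius of convergence is the smallest modulus among the singular points: 8/11.


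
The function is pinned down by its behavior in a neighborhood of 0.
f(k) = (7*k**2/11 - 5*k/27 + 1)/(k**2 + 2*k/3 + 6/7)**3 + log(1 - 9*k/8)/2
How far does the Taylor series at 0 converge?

The radius of convergence is 8/9.

Denominator factor (k**2 + 2*k/3 + 6/7)^3: discriminant -188/63, complex-conjugate roots (-1/3) + ((1/21)*sqrt(329))*i and (-1/3) - ((1/21)*sqrt(329))*i; poles of order 3, moduli (1/7)*sqrt(42) and (1/7)*sqrt(42).
Branch term (1/2)*log(1 - k/(8/9)): its argument vanishes at k = 8/9, a logarithmic branch point, modulus 8/9.
The radius of convergence is the smallest modulus among the singular points: 8/9.


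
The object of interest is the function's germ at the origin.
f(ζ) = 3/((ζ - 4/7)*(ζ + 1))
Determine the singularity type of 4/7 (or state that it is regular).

The point is a pole of order 1.

The denominator factor ζ - 4/7 vanishes at 4/7 and appears to the power 1; the numerator there equals 3, nonzero, and no other factor vanishes.
Hence a pole whose order is the multiplicity, 1.


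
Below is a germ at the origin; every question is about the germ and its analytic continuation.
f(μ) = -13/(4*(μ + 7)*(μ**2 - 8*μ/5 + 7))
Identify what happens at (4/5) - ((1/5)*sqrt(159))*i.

The denominator factor μ**2 - 8*μ/5 + 7 vanishes at (4/5) - ((1/5)*sqrt(159))*i and appears to the power 1; the numerator there equals -13/4, nonzero, and no other factor vanishes.
Hence a pole whose order is the multiplicity, 1.

The point is a pole of order 1.


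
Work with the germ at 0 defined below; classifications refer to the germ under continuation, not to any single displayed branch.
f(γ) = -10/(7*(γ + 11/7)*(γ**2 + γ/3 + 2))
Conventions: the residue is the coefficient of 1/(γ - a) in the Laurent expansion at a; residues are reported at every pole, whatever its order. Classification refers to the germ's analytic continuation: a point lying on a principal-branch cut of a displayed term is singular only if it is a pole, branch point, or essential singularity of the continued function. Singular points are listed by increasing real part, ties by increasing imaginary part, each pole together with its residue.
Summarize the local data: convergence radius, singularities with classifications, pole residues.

Radius of convergence at 0: sqrt(2).
At -11/7: a pole of order 1; residue -21/58.
At (-1/6) - ((1/6)*sqrt(71))*i: a pole of order 1; residue (21/116) - ((177/8236)*sqrt(71))*i.
At (-1/6) + ((1/6)*sqrt(71))*i: a pole of order 1; residue (21/116) + ((177/8236)*sqrt(71))*i.

Denominator factor (γ + 11/7): pole of order 1 at -11/7, modulus 11/7.
Denominator factor (γ**2 + γ/3 + 2): discriminant -71/9, complex-conjugate roots (-1/6) + ((1/6)*sqrt(71))*i and (-1/6) - ((1/6)*sqrt(71))*i; poles of order 1, moduli sqrt(2) and sqrt(2).
The radius of convergence is the smallest modulus among the singular points: sqrt(2).
At the order-1 pole -11/7 set g(γ) = (γ - (-11/7))*f(γ) = -10/(7*(γ**2 + γ/3 + 2)).
Simple pole: residue = g(a) at a = -11/7, which is -21/58.
The factor γ**2 + γ/3 + 2 splits as (γ - a)(γ - a') with a = (-1/6) - ((1/6)*sqrt(71))*i, a' = (-1/6) + ((1/6)*sqrt(71))*i. At the order-1 pole a set g(γ) = (γ - a)*f(γ) = [-10/(7*(γ + 11/7))] / (γ - a').
Simple pole: residue = g(a) at a = (-1/6) - ((1/6)*sqrt(71))*i, which is (21/116) - ((177/8236)*sqrt(71))*i.
The factor γ**2 + γ/3 + 2 splits as (γ - a)(γ - a') with a = (-1/6) + ((1/6)*sqrt(71))*i, a' = (-1/6) - ((1/6)*sqrt(71))*i. At the order-1 pole a set g(γ) = (γ - a)*f(γ) = [-10/(7*(γ + 11/7))] / (γ - a').
Simple pole: residue = g(a) at a = (-1/6) + ((1/6)*sqrt(71))*i, which is (21/116) + ((177/8236)*sqrt(71))*i.
List the singular points by increasing real part (a conjugate pair: the negative imaginary part first).


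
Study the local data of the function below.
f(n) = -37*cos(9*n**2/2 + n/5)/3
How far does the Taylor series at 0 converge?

The factor cos(9*n**2/2 + n/5) is entire and contributes no finite singular point.
The polynomial part has no poles.
No finite singular points: the Taylor series at 0 converges everywhere.

The radius of convergence is infinite.


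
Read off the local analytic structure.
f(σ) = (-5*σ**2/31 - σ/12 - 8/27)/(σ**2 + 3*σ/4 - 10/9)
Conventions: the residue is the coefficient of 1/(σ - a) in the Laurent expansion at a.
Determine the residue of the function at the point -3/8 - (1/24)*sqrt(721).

The factor σ**2 + 3*σ/4 - 10/9 splits as (σ - a)(σ - a') with a = -3/8 - (1/24)*sqrt(721), a' = -3/8 + (1/24)*sqrt(721). At the order-1 pole a set g(σ) = (σ - a)*f(σ) = [-5*σ**2/31 - σ/12 - 8/27] / (σ - a').
Simple pole: residue = g(a) at a = -3/8 - (1/24)*sqrt(721), which is 7/372 + (6557/804636)*sqrt(721).

The residue is 7/372 + (6557/804636)*sqrt(721).


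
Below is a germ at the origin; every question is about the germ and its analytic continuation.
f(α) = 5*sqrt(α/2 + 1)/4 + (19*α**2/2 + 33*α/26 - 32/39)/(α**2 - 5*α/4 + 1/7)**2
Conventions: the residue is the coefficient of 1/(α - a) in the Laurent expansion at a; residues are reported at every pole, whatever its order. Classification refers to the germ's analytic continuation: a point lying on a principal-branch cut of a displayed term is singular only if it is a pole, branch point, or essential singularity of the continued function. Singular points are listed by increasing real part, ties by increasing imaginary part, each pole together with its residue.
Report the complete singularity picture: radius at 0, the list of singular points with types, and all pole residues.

Denominator factor (α**2 - 5*α/4 + 1/7)^2: discriminant 111/112, real irrational roots 5/8 + (1/56)*sqrt(777) and 5/8 - (1/56)*sqrt(777); poles of order 2, moduli 5/8 + (1/56)*sqrt(777) and 5/8 - (1/56)*sqrt(777).
Branch term (5/4)*sqrt(1 - α/(-2)): its argument vanishes at α = -2, a square-root branch point, modulus 2.
The radius of convergence is the smallest modulus among the singular points: 5/8 - (1/56)*sqrt(777).
The branch term is analytic at 5/8 - (1/56)*sqrt(777) and contributes nothing to the residue; only the rational part matters.
The factor α**2 - 5*α/4 + 1/7 splits as (α - a)(α - a') with a = 5/8 - (1/56)*sqrt(777), a' = 5/8 + (1/56)*sqrt(777). At the order-2 pole a set g(α) = (α - a)^2*(rational part) = [19*α**2/2 + 33*α/26 - 32/39] / (α - a')^2.
Order-2 pole: residue = g'(a); g'(5/8 - (1/56)*sqrt(777)) = (1256/12987)*sqrt(777), so the residue is (1256/12987)*sqrt(777).
The branch term is analytic at 5/8 + (1/56)*sqrt(777) and contributes nothing to the residue; only the rational part matters.
The factor α**2 - 5*α/4 + 1/7 splits as (α - a)(α - a') with a = 5/8 + (1/56)*sqrt(777), a' = 5/8 - (1/56)*sqrt(777). At the order-2 pole a set g(α) = (α - a)^2*(rational part) = [19*α**2/2 + 33*α/26 - 32/39] / (α - a')^2.
Order-2 pole: residue = g'(a); g'(5/8 + (1/56)*sqrt(777)) = -(1256/12987)*sqrt(777), so the residue is -(1256/12987)*sqrt(777).
List the singular points by increasing real part (a conjugate pair: the negative imaginary part first).

Radius of convergence at 0: 5/8 - (1/56)*sqrt(777).
At -2: an algebraic (square-root) branch point.
At 5/8 - (1/56)*sqrt(777): a pole of order 2; residue (1256/12987)*sqrt(777).
At 5/8 + (1/56)*sqrt(777): a pole of order 2; residue -(1256/12987)*sqrt(777).


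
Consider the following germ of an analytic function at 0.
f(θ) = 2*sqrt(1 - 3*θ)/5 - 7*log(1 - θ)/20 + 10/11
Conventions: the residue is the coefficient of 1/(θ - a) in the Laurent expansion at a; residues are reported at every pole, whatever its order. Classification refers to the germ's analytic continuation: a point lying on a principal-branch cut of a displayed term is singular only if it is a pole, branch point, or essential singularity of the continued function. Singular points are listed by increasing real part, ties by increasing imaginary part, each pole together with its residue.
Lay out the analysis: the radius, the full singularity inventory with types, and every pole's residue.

Branch term (2/5)*sqrt(1 - θ/(1/3)): its argument vanishes at θ = 1/3, a square-root branch point, modulus 1/3.
Branch term (-7/20)*log(1 - θ/(1)): its argument vanishes at θ = 1, a logarithmic branch point, modulus 1.
The radius of convergence is the smallest modulus among the singular points: 1/3.
List the singular points by increasing real part (a conjugate pair: the negative imaginary part first).

Radius of convergence at 0: 1/3.
At 1/3: an algebraic (square-root) branch point.
At 1: a logarithmic branch point.


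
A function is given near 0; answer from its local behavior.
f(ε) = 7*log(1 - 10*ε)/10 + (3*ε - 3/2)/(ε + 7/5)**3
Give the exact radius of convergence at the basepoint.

Denominator factor (ε + 7/5)^3: pole of order 3 at -7/5, modulus 7/5.
Branch term (7/10)*log(1 - ε/(1/10)): its argument vanishes at ε = 1/10, a logarithmic branch point, modulus 1/10.
The radius of convergence is the smallest modulus among the singular points: 1/10.

The radius of convergence is 1/10.


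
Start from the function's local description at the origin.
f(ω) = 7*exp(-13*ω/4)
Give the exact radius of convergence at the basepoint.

The factor exp(-13*ω/4) is entire and contributes no finite singular point.
The polynomial part has no poles.
No finite singular points: the Taylor series at 0 converges everywhere.

The radius of convergence is infinite.


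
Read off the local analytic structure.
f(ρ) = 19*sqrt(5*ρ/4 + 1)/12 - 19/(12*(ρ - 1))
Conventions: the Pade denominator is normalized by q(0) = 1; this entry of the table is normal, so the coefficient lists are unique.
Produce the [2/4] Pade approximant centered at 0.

The Pade approximant has numerator coefficients [19/6, 9996983/7285416, -397828745/233133312]; denominator coefficients [1, -1841639/4856944, -12300495/19427776, 131735975/1243377664, -705538375/9947021312].

Taylor coefficients needed (expand at 0): a_0 = 19/6, a_1 = 247/96, a_2 = 1957/1536, a_3 = 7277/4096, a_4 = 187739/131072, a_5 = 1798787/1048576, a_6 = 73457401/50331648.
Write the denominator as Q(ρ) = 1 + q1*ρ + q2*ρ^2 + q3*ρ^3 + q4*ρ^4. Requiring Q*f - P = O(ρ^7) with deg P <= 2 kills the coefficients of ρ^3..ρ^6 in Q*f:
  ρ^3: a_3 + q1*a_2 + q2*a_1 + q3*a_0 = 0, i.e. 7277/4096 + (1957/1536)*q1 + (247/96)*q2 + (19/6)*q3 = 0.
  ρ^4: a_4 + q1*a_3 + q2*a_2 + q3*a_1 + q4*a_0 = 0, i.e. 187739/131072 + (7277/4096)*q1 + (1957/1536)*q2 + (247/96)*q3 + (19/6)*q4 = 0.
  ρ^5: a_5 + q1*a_4 + q2*a_3 + q3*a_2 + q4*a_1 = 0, i.e. 1798787/1048576 + (187739/131072)*q1 + (7277/4096)*q2 + (1957/1536)*q3 + (247/96)*q4 = 0.
  ρ^6: a_6 + q1*a_5 + q2*a_4 + q3*a_3 + q4*a_2 = 0, i.e. 73457401/50331648 + (1798787/1048576)*q1 + (187739/131072)*q2 + (7277/4096)*q3 + (1957/1536)*q4 = 0.
Solving this linear system: q1 = -1841639/4856944, q2 = -12300495/19427776, q3 = 131735975/1243377664, q4 = -705538375/9947021312.
The numerator is Q*f truncated at degree 2: P0 = a_0 = 19/6; P1 = a_1 + q1*a_0 = 9996983/7285416; P2 = a_2 + q1*a_1 + q2*a_0 = -397828745/233133312.


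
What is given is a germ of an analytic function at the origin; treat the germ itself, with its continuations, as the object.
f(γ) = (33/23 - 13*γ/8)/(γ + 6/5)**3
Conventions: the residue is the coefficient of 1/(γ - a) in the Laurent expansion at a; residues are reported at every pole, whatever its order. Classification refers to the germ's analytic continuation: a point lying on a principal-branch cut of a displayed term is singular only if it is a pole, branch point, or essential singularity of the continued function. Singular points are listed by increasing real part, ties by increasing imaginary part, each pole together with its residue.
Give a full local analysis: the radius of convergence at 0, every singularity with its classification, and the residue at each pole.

Denominator factor (γ + 6/5)^3: pole of order 3 at -6/5, modulus 6/5.
The radius of convergence is the smallest modulus among the singular points: 6/5.
At the order-3 pole -6/5 set g(γ) = (γ - (-6/5))^3*f(γ) = 33/23 - 13*γ/8.
Order-3 pole: residue = g''(a)/2; g''(-6/5) = 0, so the residue is 0.

Radius of convergence at 0: 6/5.
At -6/5: a pole of order 3; residue 0.


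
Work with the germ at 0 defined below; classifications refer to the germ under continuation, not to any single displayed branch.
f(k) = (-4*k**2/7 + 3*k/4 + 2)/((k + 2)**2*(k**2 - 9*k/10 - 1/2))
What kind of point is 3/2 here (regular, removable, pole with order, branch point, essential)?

The point is a regular point.

Denominator factors: k + 2 = 7/2 at k = 3/2; k**2 - 9*k/10 - 1/2 = 2/5 at k = 3/2 — none vanishes.
So the germ continues analytically to 3/2.


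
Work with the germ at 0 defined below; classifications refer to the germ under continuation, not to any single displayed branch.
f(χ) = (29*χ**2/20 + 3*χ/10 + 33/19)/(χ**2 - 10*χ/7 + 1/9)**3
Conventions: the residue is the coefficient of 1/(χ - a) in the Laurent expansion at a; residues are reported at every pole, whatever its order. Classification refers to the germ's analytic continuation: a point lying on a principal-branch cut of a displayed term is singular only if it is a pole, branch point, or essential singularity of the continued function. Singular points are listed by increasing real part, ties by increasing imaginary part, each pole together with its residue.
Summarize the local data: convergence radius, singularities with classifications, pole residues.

Denominator factor (χ**2 - 10*χ/7 + 1/9)^3: discriminant 704/441, real irrational roots 5/7 + (4/21)*sqrt(11) and 5/7 - (4/21)*sqrt(11); poles of order 3, moduli 5/7 + (4/21)*sqrt(11) and 5/7 - (4/21)*sqrt(11).
The radius of convergence is the smallest modulus among the singular points: 5/7 - (4/21)*sqrt(11).
The factor χ**2 - 10*χ/7 + 1/9 splits as (χ - a)(χ - a') with a = 5/7 - (4/21)*sqrt(11), a' = 5/7 + (4/21)*sqrt(11). At the order-3 pole a set g(χ) = (χ - a)^3*f(χ) = [29*χ**2/20 + 3*χ/10 + 33/19] / (χ - a')^3.
Order-3 pole: residue = g''(a)/2; g''(5/7 - (4/21)*sqrt(11)) = -(96119919/34242560)*sqrt(11), so the residue is -(96119919/68485120)*sqrt(11).
The factor χ**2 - 10*χ/7 + 1/9 splits as (χ - a)(χ - a') with a = 5/7 + (4/21)*sqrt(11), a' = 5/7 - (4/21)*sqrt(11). At the order-3 pole a set g(χ) = (χ - a)^3*f(χ) = [29*χ**2/20 + 3*χ/10 + 33/19] / (χ - a')^3.
Order-3 pole: residue = g''(a)/2; g''(5/7 + (4/21)*sqrt(11)) = (96119919/34242560)*sqrt(11), so the residue is (96119919/68485120)*sqrt(11).
List the singular points by increasing real part (a conjugate pair: the negative imaginary part first).

Radius of convergence at 0: 5/7 - (4/21)*sqrt(11).
At 5/7 - (4/21)*sqrt(11): a pole of order 3; residue -(96119919/68485120)*sqrt(11).
At 5/7 + (4/21)*sqrt(11): a pole of order 3; residue (96119919/68485120)*sqrt(11).


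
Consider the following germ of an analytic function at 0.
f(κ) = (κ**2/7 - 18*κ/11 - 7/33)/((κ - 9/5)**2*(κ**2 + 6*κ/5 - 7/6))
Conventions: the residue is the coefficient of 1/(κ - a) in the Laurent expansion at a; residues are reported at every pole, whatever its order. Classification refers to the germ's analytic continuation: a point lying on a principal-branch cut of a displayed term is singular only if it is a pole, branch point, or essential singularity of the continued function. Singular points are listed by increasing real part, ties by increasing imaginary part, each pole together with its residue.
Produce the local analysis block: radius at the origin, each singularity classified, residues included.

Denominator factor (κ**2 + 6*κ/5 - 7/6): discriminant 458/75, real irrational roots -3/5 + (1/30)*sqrt(1374) and -3/5 - (1/30)*sqrt(1374); poles of order 1, moduli -3/5 + (1/30)*sqrt(1374) and 3/5 + (1/30)*sqrt(1374).
Denominator factor (κ - 9/5)^2: pole of order 2 at 9/5, modulus 9/5.
The radius of convergence is the smallest modulus among the singular points: -3/5 + (1/30)*sqrt(1374).
The factor κ**2 + 6*κ/5 - 7/6 splits as (κ - a)(κ - a') with a = -3/5 - (1/30)*sqrt(1374), a' = -3/5 + (1/30)*sqrt(1374). At the order-1 pole a set g(κ) = (κ - a)*f(κ) = [(κ**2/7 - 18*κ/11 - 7/33)/(κ - 9/5)**2] / (κ - a').
Simple pole: residue = g(a) at a = -3/5 - (1/30)*sqrt(1374), which is -1417968/6209665 + (9832017/2844026570)*sqrt(1374).
The factor κ**2 + 6*κ/5 - 7/6 splits as (κ - a)(κ - a') with a = -3/5 + (1/30)*sqrt(1374), a' = -3/5 - (1/30)*sqrt(1374). At the order-1 pole a set g(κ) = (κ - a)*f(κ) = [(κ**2/7 - 18*κ/11 - 7/33)/(κ - 9/5)**2] / (κ - a').
Simple pole: residue = g(a) at a = -3/5 + (1/30)*sqrt(1374), which is -1417968/6209665 - (9832017/2844026570)*sqrt(1374).
At the order-2 pole 9/5 set g(κ) = (κ - (9/5))^2*f(κ) = (κ**2/7 - 18*κ/11 - 7/33)/(κ**2 + 6*κ/5 - 7/6).
Order-2 pole: residue = g'(a); g'(9/5) = 2835936/6209665, so the residue is 2835936/6209665.
List the singular points by increasing real part (a conjugate pair: the negative imaginary part first).

Radius of convergence at 0: -3/5 + (1/30)*sqrt(1374).
At -3/5 - (1/30)*sqrt(1374): a pole of order 1; residue -1417968/6209665 + (9832017/2844026570)*sqrt(1374).
At -3/5 + (1/30)*sqrt(1374): a pole of order 1; residue -1417968/6209665 - (9832017/2844026570)*sqrt(1374).
At 9/5: a pole of order 2; residue 2835936/6209665.


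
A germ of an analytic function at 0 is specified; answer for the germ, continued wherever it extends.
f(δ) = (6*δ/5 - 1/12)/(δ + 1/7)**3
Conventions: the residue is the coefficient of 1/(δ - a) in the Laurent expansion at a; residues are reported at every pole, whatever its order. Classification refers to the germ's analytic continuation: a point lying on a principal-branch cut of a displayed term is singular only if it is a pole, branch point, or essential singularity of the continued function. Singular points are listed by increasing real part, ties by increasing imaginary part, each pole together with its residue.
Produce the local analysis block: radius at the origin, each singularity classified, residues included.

Radius of convergence at 0: 1/7.
At -1/7: a pole of order 3; residue 0.

Denominator factor (δ + 1/7)^3: pole of order 3 at -1/7, modulus 1/7.
The radius of convergence is the smallest modulus among the singular points: 1/7.
At the order-3 pole -1/7 set g(δ) = (δ - (-1/7))^3*f(δ) = 6*δ/5 - 1/12.
Order-3 pole: residue = g''(a)/2; g''(-1/7) = 0, so the residue is 0.


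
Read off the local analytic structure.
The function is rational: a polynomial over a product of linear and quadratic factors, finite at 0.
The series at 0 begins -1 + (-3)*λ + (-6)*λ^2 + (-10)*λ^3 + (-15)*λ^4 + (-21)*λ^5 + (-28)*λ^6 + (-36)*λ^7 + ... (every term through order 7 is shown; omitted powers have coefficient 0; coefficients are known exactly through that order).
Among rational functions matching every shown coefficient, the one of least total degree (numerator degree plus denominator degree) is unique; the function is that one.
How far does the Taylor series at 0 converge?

No rational of total degree below 3 reproduces all 8 coefficients; solving the [0/3] Pade equations on them gives f(λ) = (λ - 1)**(-3), whose expansion matches every shown term.
Denominator factor (λ - 1)^3: pole of order 3 at 1, modulus 1.
The radius of convergence is the smallest modulus among the singular points: 1.

The radius of convergence is 1.


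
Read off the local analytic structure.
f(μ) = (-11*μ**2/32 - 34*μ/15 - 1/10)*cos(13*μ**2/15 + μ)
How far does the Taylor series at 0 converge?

The factor cos(13*μ**2/15 + μ) is entire and contributes no finite singular point.
The polynomial part has no poles.
No finite singular points: the Taylor series at 0 converges everywhere.

The radius of convergence is infinite.


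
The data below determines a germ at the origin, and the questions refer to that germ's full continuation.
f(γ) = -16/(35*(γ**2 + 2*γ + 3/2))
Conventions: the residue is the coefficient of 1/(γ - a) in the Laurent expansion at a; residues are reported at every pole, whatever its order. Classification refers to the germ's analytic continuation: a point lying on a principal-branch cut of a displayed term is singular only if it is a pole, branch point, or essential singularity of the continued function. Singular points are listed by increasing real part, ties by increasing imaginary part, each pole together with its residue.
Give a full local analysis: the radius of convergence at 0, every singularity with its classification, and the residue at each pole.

Radius of convergence at 0: (1/2)*sqrt(6).
At (-1) - ((1/2)*sqrt(2))*i: a pole of order 1; residue -((8/35)*sqrt(2))*i.
At (-1) + ((1/2)*sqrt(2))*i: a pole of order 1; residue ((8/35)*sqrt(2))*i.

Denominator factor (γ**2 + 2*γ + 3/2): discriminant -2, complex-conjugate roots (-1) + ((1/2)*sqrt(2))*i and (-1) - ((1/2)*sqrt(2))*i; poles of order 1, moduli (1/2)*sqrt(6) and (1/2)*sqrt(6).
The radius of convergence is the smallest modulus among the singular points: (1/2)*sqrt(6).
The factor γ**2 + 2*γ + 3/2 splits as (γ - a)(γ - a') with a = (-1) - ((1/2)*sqrt(2))*i, a' = (-1) + ((1/2)*sqrt(2))*i. At the order-1 pole a set g(γ) = (γ - a)*f(γ) = [-16/35] / (γ - a').
Simple pole: residue = g(a) at a = (-1) - ((1/2)*sqrt(2))*i, which is -((8/35)*sqrt(2))*i.
The factor γ**2 + 2*γ + 3/2 splits as (γ - a)(γ - a') with a = (-1) + ((1/2)*sqrt(2))*i, a' = (-1) - ((1/2)*sqrt(2))*i. At the order-1 pole a set g(γ) = (γ - a)*f(γ) = [-16/35] / (γ - a').
Simple pole: residue = g(a) at a = (-1) + ((1/2)*sqrt(2))*i, which is ((8/35)*sqrt(2))*i.
List the singular points by increasing real part (a conjugate pair: the negative imaginary part first).


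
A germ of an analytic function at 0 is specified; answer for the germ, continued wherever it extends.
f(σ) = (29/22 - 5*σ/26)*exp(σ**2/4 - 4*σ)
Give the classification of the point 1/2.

There is no denominator, hence no pole anywhere.
The factor exp(σ**2/4 - 4*σ) is entire.
So the germ continues analytically to 1/2.

The point is a regular point.


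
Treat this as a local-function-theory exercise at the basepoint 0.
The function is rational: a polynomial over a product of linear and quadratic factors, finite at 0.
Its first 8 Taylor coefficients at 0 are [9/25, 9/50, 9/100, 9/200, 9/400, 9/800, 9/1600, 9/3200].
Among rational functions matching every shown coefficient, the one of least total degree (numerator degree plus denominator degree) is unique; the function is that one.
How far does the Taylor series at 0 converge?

No rational of total degree below 1 reproduces all 8 coefficients; solving the [0/1] Pade equations on them gives f(j) = -18/(25*(j - 2)), whose expansion matches every shown term.
Denominator factor (j - 2): pole of order 1 at 2, modulus 2.
The radius of convergence is the smallest modulus among the singular points: 2.

The radius of convergence is 2.


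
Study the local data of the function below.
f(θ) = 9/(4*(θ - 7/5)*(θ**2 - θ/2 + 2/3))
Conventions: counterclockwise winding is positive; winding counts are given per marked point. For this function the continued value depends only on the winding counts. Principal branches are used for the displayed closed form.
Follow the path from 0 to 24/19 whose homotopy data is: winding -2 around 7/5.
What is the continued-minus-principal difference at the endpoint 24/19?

Continued minus principal equals 0.

The function is rational, hence single-valued: continuing it around any pole returns the same value, so the difference is 0.


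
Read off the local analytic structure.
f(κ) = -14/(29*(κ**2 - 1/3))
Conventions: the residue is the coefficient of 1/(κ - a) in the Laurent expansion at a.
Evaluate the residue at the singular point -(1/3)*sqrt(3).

The residue is (7/29)*sqrt(3).

The factor κ**2 - 1/3 splits as (κ - a)(κ - a') with a = -(1/3)*sqrt(3), a' = (1/3)*sqrt(3). At the order-1 pole a set g(κ) = (κ - a)*f(κ) = [-14/29] / (κ - a').
Simple pole: residue = g(a) at a = -(1/3)*sqrt(3), which is (7/29)*sqrt(3).


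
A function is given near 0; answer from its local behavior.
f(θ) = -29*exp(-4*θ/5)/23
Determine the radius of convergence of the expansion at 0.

The radius of convergence is infinite.

The factor exp(-4*θ/5) is entire and contributes no finite singular point.
The polynomial part has no poles.
No finite singular points: the Taylor series at 0 converges everywhere.


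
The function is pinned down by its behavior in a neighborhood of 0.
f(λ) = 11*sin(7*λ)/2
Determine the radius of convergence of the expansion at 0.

The radius of convergence is infinite.

The factor sin(7*λ) is entire and contributes no finite singular point.
The polynomial part has no poles.
No finite singular points: the Taylor series at 0 converges everywhere.


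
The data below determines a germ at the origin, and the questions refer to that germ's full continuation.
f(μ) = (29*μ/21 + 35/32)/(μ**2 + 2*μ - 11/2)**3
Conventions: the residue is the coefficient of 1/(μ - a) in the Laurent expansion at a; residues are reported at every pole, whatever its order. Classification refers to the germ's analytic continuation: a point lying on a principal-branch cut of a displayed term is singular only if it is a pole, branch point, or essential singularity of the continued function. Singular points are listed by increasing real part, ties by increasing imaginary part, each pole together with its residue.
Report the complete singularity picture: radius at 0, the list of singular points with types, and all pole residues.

Denominator factor (μ**2 + 2*μ - 11/2)^3: discriminant 26, real irrational roots -1 + (1/2)*sqrt(26) and -1 - (1/2)*sqrt(26); poles of order 3, moduli -1 + (1/2)*sqrt(26) and 1 + (1/2)*sqrt(26).
The radius of convergence is the smallest modulus among the singular points: -1 + (1/2)*sqrt(26).
The factor μ**2 + 2*μ - 11/2 splits as (μ - a)(μ - a') with a = -1 - (1/2)*sqrt(26), a' = -1 + (1/2)*sqrt(26). At the order-3 pole a set g(μ) = (μ - a)^3*f(μ) = [29*μ/21 + 35/32] / (μ - a')^3.
Order-3 pole: residue = g''(a)/2; g''(-1 - (1/2)*sqrt(26)) = (193/984256)*sqrt(26), so the residue is (193/1968512)*sqrt(26).
The factor μ**2 + 2*μ - 11/2 splits as (μ - a)(μ - a') with a = -1 + (1/2)*sqrt(26), a' = -1 - (1/2)*sqrt(26). At the order-3 pole a set g(μ) = (μ - a)^3*f(μ) = [29*μ/21 + 35/32] / (μ - a')^3.
Order-3 pole: residue = g''(a)/2; g''(-1 + (1/2)*sqrt(26)) = -(193/984256)*sqrt(26), so the residue is -(193/1968512)*sqrt(26).
List the singular points by increasing real part (a conjugate pair: the negative imaginary part first).

Radius of convergence at 0: -1 + (1/2)*sqrt(26).
At -1 - (1/2)*sqrt(26): a pole of order 3; residue (193/1968512)*sqrt(26).
At -1 + (1/2)*sqrt(26): a pole of order 3; residue -(193/1968512)*sqrt(26).
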